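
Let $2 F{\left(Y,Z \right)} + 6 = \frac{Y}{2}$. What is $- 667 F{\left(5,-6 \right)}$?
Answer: $\frac{4669}{4} \approx 1167.3$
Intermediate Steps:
$F{\left(Y,Z \right)} = -3 + \frac{Y}{4}$ ($F{\left(Y,Z \right)} = -3 + \frac{Y \frac{1}{2}}{2} = -3 + \frac{\frac{1}{2} Y}{2} = -3 + \frac{Y}{4}$)
$- 667 F{\left(5,-6 \right)} = - 667 \left(-3 + \frac{1}{4} \cdot 5\right) = - 667 \left(-3 + \frac{5}{4}\right) = \left(-667\right) \left(- \frac{7}{4}\right) = \frac{4669}{4}$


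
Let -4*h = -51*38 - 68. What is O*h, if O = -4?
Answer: -2006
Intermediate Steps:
h = 1003/2 (h = -(-51*38 - 68)/4 = -(-1938 - 68)/4 = -¼*(-2006) = 1003/2 ≈ 501.50)
O*h = -4*1003/2 = -2006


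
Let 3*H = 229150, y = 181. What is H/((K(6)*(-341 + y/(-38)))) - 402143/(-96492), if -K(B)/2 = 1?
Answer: 145320988277/1267808388 ≈ 114.62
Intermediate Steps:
K(B) = -2 (K(B) = -2*1 = -2)
H = 229150/3 (H = (⅓)*229150 = 229150/3 ≈ 76383.)
H/((K(6)*(-341 + y/(-38)))) - 402143/(-96492) = 229150/(3*((-2*(-341 + 181/(-38))))) - 402143/(-96492) = 229150/(3*((-2*(-341 + 181*(-1/38))))) - 402143*(-1/96492) = 229150/(3*((-2*(-341 - 181/38)))) + 402143/96492 = 229150/(3*((-2*(-13139/38)))) + 402143/96492 = 229150/(3*(13139/19)) + 402143/96492 = (229150/3)*(19/13139) + 402143/96492 = 4353850/39417 + 402143/96492 = 145320988277/1267808388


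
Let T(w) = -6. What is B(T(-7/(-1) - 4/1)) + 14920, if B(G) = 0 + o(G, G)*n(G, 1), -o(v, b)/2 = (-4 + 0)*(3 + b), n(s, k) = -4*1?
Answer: 15016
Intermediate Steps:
n(s, k) = -4
o(v, b) = 24 + 8*b (o(v, b) = -2*(-4 + 0)*(3 + b) = -(-8)*(3 + b) = -2*(-12 - 4*b) = 24 + 8*b)
B(G) = -96 - 32*G (B(G) = 0 + (24 + 8*G)*(-4) = 0 + (-96 - 32*G) = -96 - 32*G)
B(T(-7/(-1) - 4/1)) + 14920 = (-96 - 32*(-6)) + 14920 = (-96 + 192) + 14920 = 96 + 14920 = 15016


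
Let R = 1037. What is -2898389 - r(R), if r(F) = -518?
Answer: -2897871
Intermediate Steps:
-2898389 - r(R) = -2898389 - 1*(-518) = -2898389 + 518 = -2897871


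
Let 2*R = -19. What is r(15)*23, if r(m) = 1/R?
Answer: -46/19 ≈ -2.4211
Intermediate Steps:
R = -19/2 (R = (1/2)*(-19) = -19/2 ≈ -9.5000)
r(m) = -2/19 (r(m) = 1/(-19/2) = -2/19)
r(15)*23 = -2/19*23 = -46/19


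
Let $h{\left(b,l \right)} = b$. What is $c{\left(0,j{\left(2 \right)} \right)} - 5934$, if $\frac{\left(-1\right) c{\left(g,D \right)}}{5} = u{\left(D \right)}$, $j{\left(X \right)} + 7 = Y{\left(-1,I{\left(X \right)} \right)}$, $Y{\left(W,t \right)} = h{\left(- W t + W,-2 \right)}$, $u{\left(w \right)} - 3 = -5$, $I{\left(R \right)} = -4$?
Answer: $-5924$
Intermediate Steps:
$u{\left(w \right)} = -2$ ($u{\left(w \right)} = 3 - 5 = -2$)
$Y{\left(W,t \right)} = W - W t$ ($Y{\left(W,t \right)} = - W t + W = W - W t$)
$j{\left(X \right)} = -12$ ($j{\left(X \right)} = -7 - \left(1 - -4\right) = -7 - \left(1 + 4\right) = -7 - 5 = -12$)
$c{\left(g,D \right)} = 10$ ($c{\left(g,D \right)} = \left(-5\right) \left(-2\right) = 10$)
$c{\left(0,j{\left(2 \right)} \right)} - 5934 = 10 - 5934 = -5924$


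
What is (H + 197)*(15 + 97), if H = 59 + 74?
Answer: 36960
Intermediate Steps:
H = 133
(H + 197)*(15 + 97) = (133 + 197)*(15 + 97) = 330*112 = 36960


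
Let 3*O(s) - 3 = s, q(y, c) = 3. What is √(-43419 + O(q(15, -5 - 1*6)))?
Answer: I*√43417 ≈ 208.37*I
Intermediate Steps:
O(s) = 1 + s/3
√(-43419 + O(q(15, -5 - 1*6))) = √(-43419 + (1 + (⅓)*3)) = √(-43419 + (1 + 1)) = √(-43419 + 2) = √(-43417) = I*√43417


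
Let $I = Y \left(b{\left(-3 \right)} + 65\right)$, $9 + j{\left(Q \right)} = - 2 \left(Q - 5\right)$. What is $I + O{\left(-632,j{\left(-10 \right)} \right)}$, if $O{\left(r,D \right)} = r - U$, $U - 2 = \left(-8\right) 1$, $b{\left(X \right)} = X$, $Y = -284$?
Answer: $-18234$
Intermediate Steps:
$U = -6$ ($U = 2 - 8 = -6$)
$j{\left(Q \right)} = 1 - 2 Q$ ($j{\left(Q \right)} = -9 - 2 \left(Q - 5\right) = -9 - 2 \left(-5 + Q\right) = -9 - \left(-10 + 2 Q\right) = 1 - 2 Q$)
$O{\left(r,D \right)} = 6 + r$ ($O{\left(r,D \right)} = r - -6 = r + 6 = 6 + r$)
$I = -17608$ ($I = - 284 \left(-3 + 65\right) = \left(-284\right) 62 = -17608$)
$I + O{\left(-632,j{\left(-10 \right)} \right)} = -17608 + \left(6 - 632\right) = -17608 - 626 = -18234$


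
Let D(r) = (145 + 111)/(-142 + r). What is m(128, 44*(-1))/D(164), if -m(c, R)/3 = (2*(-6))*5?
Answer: 495/32 ≈ 15.469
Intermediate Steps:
D(r) = 256/(-142 + r)
m(c, R) = 180 (m(c, R) = -3*2*(-6)*5 = -(-36)*5 = -3*(-60) = 180)
m(128, 44*(-1))/D(164) = 180/((256/(-142 + 164))) = 180/((256/22)) = 180/((256*(1/22))) = 180/(128/11) = 180*(11/128) = 495/32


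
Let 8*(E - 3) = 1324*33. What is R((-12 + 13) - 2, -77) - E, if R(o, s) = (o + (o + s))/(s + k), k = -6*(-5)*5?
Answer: -797975/146 ≈ -5465.6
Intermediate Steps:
E = 10929/2 (E = 3 + (1324*33)/8 = 3 + (1/8)*43692 = 3 + 10923/2 = 10929/2 ≈ 5464.5)
k = 150 (k = 30*5 = 150)
R(o, s) = (s + 2*o)/(150 + s) (R(o, s) = (o + (o + s))/(s + 150) = (s + 2*o)/(150 + s))
R((-12 + 13) - 2, -77) - E = (-77 + 2*((-12 + 13) - 2))/(150 - 77) - 1*10929/2 = (-77 + 2*(1 - 2))/73 - 10929/2 = (-77 + 2*(-1))/73 - 10929/2 = (-77 - 2)/73 - 10929/2 = (1/73)*(-79) - 10929/2 = -79/73 - 10929/2 = -797975/146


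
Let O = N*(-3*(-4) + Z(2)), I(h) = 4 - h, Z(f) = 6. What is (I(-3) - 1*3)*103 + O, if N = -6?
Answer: 304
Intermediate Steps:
O = -108 (O = -6*(-3*(-4) + 6) = -6*(12 + 6) = -6*18 = -108)
(I(-3) - 1*3)*103 + O = ((4 - 1*(-3)) - 1*3)*103 - 108 = ((4 + 3) - 3)*103 - 108 = (7 - 3)*103 - 108 = 4*103 - 108 = 412 - 108 = 304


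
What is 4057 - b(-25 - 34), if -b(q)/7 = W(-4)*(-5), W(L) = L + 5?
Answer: 4022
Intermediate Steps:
W(L) = 5 + L
b(q) = 35 (b(q) = -7*(5 - 4)*(-5) = -7*(-5) = 35)
4057 - b(-25 - 34) = 4057 - 1*35 = 4057 - 35 = 4022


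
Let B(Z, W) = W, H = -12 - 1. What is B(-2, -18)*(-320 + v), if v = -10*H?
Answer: 3420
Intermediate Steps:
H = -13
v = 130 (v = -10*(-13) = 130)
B(-2, -18)*(-320 + v) = -18*(-320 + 130) = -18*(-190) = 3420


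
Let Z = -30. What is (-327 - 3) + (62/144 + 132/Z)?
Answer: -120229/360 ≈ -333.97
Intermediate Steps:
(-327 - 3) + (62/144 + 132/Z) = (-327 - 3) + (62/144 + 132/(-30)) = -330 + (62*(1/144) + 132*(-1/30)) = -330 + (31/72 - 22/5) = -330 - 1429/360 = -120229/360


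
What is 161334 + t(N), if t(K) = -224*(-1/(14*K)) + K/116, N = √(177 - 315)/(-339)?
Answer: 161334 + 35548873*I*√138/904452 ≈ 1.6133e+5 + 461.72*I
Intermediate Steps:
N = -I*√138/339 (N = √(-138)*(-1/339) = (I*√138)*(-1/339) = -I*√138/339 ≈ -0.034653*I)
t(K) = 16/K + K/116 (t(K) = -(-16)/K + K*(1/116) = 16/K + K/116)
161334 + t(N) = 161334 + (16/((-I*√138/339)) + (-I*√138/339)/116) = 161334 + (16*(113*I*√138/46) - I*√138/39324) = 161334 + (904*I*√138/23 - I*√138/39324) = 161334 + 35548873*I*√138/904452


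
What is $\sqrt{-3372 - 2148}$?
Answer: $4 i \sqrt{345} \approx 74.297 i$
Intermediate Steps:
$\sqrt{-3372 - 2148} = \sqrt{-5520} = 4 i \sqrt{345}$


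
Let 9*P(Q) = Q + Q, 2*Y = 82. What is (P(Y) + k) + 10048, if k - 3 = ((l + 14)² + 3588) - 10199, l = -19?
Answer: 31267/9 ≈ 3474.1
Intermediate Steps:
Y = 41 (Y = (½)*82 = 41)
k = -6583 (k = 3 + (((-19 + 14)² + 3588) - 10199) = 3 + (((-5)² + 3588) - 10199) = 3 + ((25 + 3588) - 10199) = 3 + (3613 - 10199) = 3 - 6586 = -6583)
P(Q) = 2*Q/9 (P(Q) = (Q + Q)/9 = (2*Q)/9 = 2*Q/9)
(P(Y) + k) + 10048 = ((2/9)*41 - 6583) + 10048 = (82/9 - 6583) + 10048 = -59165/9 + 10048 = 31267/9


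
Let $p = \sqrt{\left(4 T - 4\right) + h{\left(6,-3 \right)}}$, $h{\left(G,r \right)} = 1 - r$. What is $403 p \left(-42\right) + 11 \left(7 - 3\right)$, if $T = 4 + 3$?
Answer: $44 - 33852 \sqrt{7} \approx -89520.0$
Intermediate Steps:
$T = 7$
$p = 2 \sqrt{7}$ ($p = \sqrt{\left(4 \cdot 7 - 4\right) + \left(1 - -3\right)} = \sqrt{\left(28 - 4\right) + \left(1 + 3\right)} = \sqrt{24 + 4} = \sqrt{28} = 2 \sqrt{7} \approx 5.2915$)
$403 p \left(-42\right) + 11 \left(7 - 3\right) = 403 \cdot 2 \sqrt{7} \left(-42\right) + 11 \left(7 - 3\right) = 403 \left(- 84 \sqrt{7}\right) + 11 \cdot 4 = - 33852 \sqrt{7} + 44 = 44 - 33852 \sqrt{7}$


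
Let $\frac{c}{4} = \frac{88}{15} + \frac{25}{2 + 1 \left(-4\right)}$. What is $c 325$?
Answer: $- \frac{25870}{3} \approx -8623.3$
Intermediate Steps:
$c = - \frac{398}{15}$ ($c = 4 \left(\frac{88}{15} + \frac{25}{2 + 1 \left(-4\right)}\right) = 4 \left(88 \cdot \frac{1}{15} + \frac{25}{2 - 4}\right) = 4 \left(\frac{88}{15} + \frac{25}{-2}\right) = 4 \left(\frac{88}{15} + 25 \left(- \frac{1}{2}\right)\right) = 4 \left(\frac{88}{15} - \frac{25}{2}\right) = 4 \left(- \frac{199}{30}\right) = - \frac{398}{15} \approx -26.533$)
$c 325 = \left(- \frac{398}{15}\right) 325 = - \frac{25870}{3}$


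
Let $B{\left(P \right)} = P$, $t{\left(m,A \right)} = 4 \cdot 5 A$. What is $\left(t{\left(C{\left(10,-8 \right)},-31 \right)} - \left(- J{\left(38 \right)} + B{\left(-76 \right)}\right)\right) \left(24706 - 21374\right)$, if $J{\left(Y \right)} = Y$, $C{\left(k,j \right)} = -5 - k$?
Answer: $-1685992$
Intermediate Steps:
$t{\left(m,A \right)} = 20 A$
$\left(t{\left(C{\left(10,-8 \right)},-31 \right)} - \left(- J{\left(38 \right)} + B{\left(-76 \right)}\right)\right) \left(24706 - 21374\right) = \left(20 \left(-31\right) + \left(38 - -76\right)\right) \left(24706 - 21374\right) = \left(-620 + \left(38 + 76\right)\right) 3332 = \left(-620 + 114\right) 3332 = \left(-506\right) 3332 = -1685992$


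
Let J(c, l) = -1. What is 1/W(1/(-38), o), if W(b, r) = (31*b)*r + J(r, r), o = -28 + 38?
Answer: -19/174 ≈ -0.10920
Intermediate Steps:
o = 10
W(b, r) = -1 + 31*b*r (W(b, r) = (31*b)*r - 1 = 31*b*r - 1 = -1 + 31*b*r)
1/W(1/(-38), o) = 1/(-1 + 31*10/(-38)) = 1/(-1 + 31*(-1/38)*10) = 1/(-1 - 155/19) = 1/(-174/19) = -19/174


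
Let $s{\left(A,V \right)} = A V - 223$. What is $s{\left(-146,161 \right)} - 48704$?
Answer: $-72433$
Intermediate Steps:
$s{\left(A,V \right)} = -223 + A V$
$s{\left(-146,161 \right)} - 48704 = \left(-223 - 23506\right) - 48704 = -23729 - 48704 = -72433$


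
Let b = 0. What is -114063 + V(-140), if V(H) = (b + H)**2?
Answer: -94463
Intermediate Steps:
V(H) = H**2 (V(H) = (0 + H)**2 = H**2)
-114063 + V(-140) = -114063 + (-140)**2 = -114063 + 19600 = -94463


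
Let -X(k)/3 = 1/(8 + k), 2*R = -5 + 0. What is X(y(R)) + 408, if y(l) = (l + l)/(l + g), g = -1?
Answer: 8969/22 ≈ 407.68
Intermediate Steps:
R = -5/2 (R = (-5 + 0)/2 = (½)*(-5) = -5/2 ≈ -2.5000)
y(l) = 2*l/(-1 + l) (y(l) = (l + l)/(l - 1) = (2*l)/(-1 + l) = 2*l/(-1 + l))
X(k) = -3/(8 + k)
X(y(R)) + 408 = -3/(8 + 2*(-5/2)/(-1 - 5/2)) + 408 = -3/(8 + 2*(-5/2)/(-7/2)) + 408 = -3/(8 + 2*(-5/2)*(-2/7)) + 408 = -3/(8 + 10/7) + 408 = -3/66/7 + 408 = -3*7/66 + 408 = -7/22 + 408 = 8969/22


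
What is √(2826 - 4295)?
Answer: I*√1469 ≈ 38.328*I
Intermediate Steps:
√(2826 - 4295) = √(-1469) = I*√1469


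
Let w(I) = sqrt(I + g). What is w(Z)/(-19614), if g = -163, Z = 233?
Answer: -sqrt(70)/19614 ≈ -0.00042656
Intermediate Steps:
w(I) = sqrt(-163 + I) (w(I) = sqrt(I - 163) = sqrt(-163 + I))
w(Z)/(-19614) = sqrt(-163 + 233)/(-19614) = sqrt(70)*(-1/19614) = -sqrt(70)/19614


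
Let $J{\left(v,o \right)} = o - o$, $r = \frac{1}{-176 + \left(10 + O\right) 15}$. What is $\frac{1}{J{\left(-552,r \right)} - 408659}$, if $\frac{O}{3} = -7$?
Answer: $- \frac{1}{408659} \approx -2.447 \cdot 10^{-6}$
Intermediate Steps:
$O = -21$ ($O = 3 \left(-7\right) = -21$)
$r = - \frac{1}{341}$ ($r = \frac{1}{-176 + \left(10 - 21\right) 15} = \frac{1}{-176 - 165} = \frac{1}{-341} = - \frac{1}{341} \approx -0.0029326$)
$J{\left(v,o \right)} = 0$
$\frac{1}{J{\left(-552,r \right)} - 408659} = \frac{1}{0 - 408659} = \frac{1}{-408659} = - \frac{1}{408659}$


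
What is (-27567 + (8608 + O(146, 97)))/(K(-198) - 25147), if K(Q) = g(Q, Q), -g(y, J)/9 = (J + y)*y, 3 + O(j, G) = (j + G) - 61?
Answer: 18780/730819 ≈ 0.025697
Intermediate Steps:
O(j, G) = -64 + G + j (O(j, G) = -3 + ((j + G) - 61) = -3 + ((G + j) - 61) = -3 + (-61 + G + j) = -64 + G + j)
g(y, J) = -9*y*(J + y) (g(y, J) = -9*(J + y)*y = -9*y*(J + y))
K(Q) = -18*Q² (K(Q) = -9*Q*(Q + Q) = -9*Q*2*Q = -18*Q²)
(-27567 + (8608 + O(146, 97)))/(K(-198) - 25147) = (-27567 + (8608 + (-64 + 97 + 146)))/(-18*(-198)² - 25147) = (-27567 + (8608 + 179))/(-18*39204 - 25147) = (-27567 + 8787)/(-705672 - 25147) = -18780/(-730819) = -18780*(-1/730819) = 18780/730819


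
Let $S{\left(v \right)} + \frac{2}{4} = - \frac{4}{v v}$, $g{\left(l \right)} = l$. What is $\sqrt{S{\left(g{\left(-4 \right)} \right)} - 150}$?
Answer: $\frac{3 i \sqrt{67}}{2} \approx 12.278 i$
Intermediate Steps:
$S{\left(v \right)} = - \frac{1}{2} - \frac{4}{v^{2}}$ ($S{\left(v \right)} = - \frac{1}{2} - \frac{4}{v v} = - \frac{1}{2} - \frac{4}{v^{2}}$)
$\sqrt{S{\left(g{\left(-4 \right)} \right)} - 150} = \sqrt{\left(- \frac{1}{2} - \frac{4}{16}\right) - 150} = \sqrt{\left(- \frac{1}{2} - \frac{1}{4}\right) - 150} = \sqrt{- \frac{3}{4} - 150} = \sqrt{- \frac{603}{4}} = \frac{3 i \sqrt{67}}{2}$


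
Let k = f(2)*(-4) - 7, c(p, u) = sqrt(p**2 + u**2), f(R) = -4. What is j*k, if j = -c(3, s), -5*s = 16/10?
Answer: -9*sqrt(5689)/25 ≈ -27.153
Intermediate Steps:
s = -8/25 (s = -16/(5*10) = -1/5*8/5 = -8/25 ≈ -0.32000)
j = -sqrt(5689)/25 (j = -sqrt(3**2 + (-8/25)**2) = -sqrt(9 + 64/625) = -sqrt(5689/625) = -sqrt(5689)/25 ≈ -3.0170)
k = 9 (k = -4*(-4) - 7 = 16 - 7 = 9)
j*k = -sqrt(5689)/25*9 = -9*sqrt(5689)/25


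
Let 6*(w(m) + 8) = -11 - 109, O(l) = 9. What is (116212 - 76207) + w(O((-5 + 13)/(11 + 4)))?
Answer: 39977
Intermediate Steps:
w(m) = -28 (w(m) = -8 + (-11 - 109)/6 = -8 + (⅙)*(-120) = -8 - 20 = -28)
(116212 - 76207) + w(O((-5 + 13)/(11 + 4))) = (116212 - 76207) - 28 = 40005 - 28 = 39977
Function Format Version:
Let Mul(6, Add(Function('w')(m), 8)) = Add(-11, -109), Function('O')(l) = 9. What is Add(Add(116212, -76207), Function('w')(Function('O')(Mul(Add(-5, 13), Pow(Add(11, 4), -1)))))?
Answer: 39977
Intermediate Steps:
Function('w')(m) = -28 (Function('w')(m) = Add(-8, Mul(Rational(1, 6), Add(-11, -109))) = Add(-8, Mul(Rational(1, 6), -120)) = Add(-8, -20) = -28)
Add(Add(116212, -76207), Function('w')(Function('O')(Mul(Add(-5, 13), Pow(Add(11, 4), -1))))) = Add(Add(116212, -76207), -28) = Add(40005, -28) = 39977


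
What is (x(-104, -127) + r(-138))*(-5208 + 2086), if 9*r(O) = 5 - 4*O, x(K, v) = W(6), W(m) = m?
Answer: -1907542/9 ≈ -2.1195e+5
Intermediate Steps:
x(K, v) = 6
r(O) = 5/9 - 4*O/9 (r(O) = (5 - 4*O)/9 = 5/9 - 4*O/9)
(x(-104, -127) + r(-138))*(-5208 + 2086) = (6 + (5/9 - 4/9*(-138)))*(-5208 + 2086) = (6 + (5/9 + 184/3))*(-3122) = (6 + 557/9)*(-3122) = (611/9)*(-3122) = -1907542/9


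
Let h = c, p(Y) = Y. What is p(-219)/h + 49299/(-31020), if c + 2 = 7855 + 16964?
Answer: -410082221/256607780 ≈ -1.5981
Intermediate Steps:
c = 24817 (c = -2 + (7855 + 16964) = -2 + 24819 = 24817)
h = 24817
p(-219)/h + 49299/(-31020) = -219/24817 + 49299/(-31020) = -219*1/24817 + 49299*(-1/31020) = -219/24817 - 16433/10340 = -410082221/256607780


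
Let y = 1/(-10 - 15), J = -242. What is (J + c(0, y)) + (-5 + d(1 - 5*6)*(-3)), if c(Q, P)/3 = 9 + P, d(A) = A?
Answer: -3328/25 ≈ -133.12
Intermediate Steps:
y = -1/25 (y = 1/(-25) = -1/25 ≈ -0.040000)
c(Q, P) = 27 + 3*P (c(Q, P) = 3*(9 + P) = 27 + 3*P)
(J + c(0, y)) + (-5 + d(1 - 5*6)*(-3)) = (-242 + (27 + 3*(-1/25))) + (-5 + (1 - 5*6)*(-3)) = (-242 + (27 - 3/25)) + (-5 + (1 - 30)*(-3)) = (-242 + 672/25) + (-5 - 29*(-3)) = -5378/25 + (-5 + 87) = -5378/25 + 82 = -3328/25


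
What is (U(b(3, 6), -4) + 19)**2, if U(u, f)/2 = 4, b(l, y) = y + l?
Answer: 729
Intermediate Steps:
b(l, y) = l + y
U(u, f) = 8 (U(u, f) = 2*4 = 8)
(U(b(3, 6), -4) + 19)**2 = (8 + 19)**2 = 27**2 = 729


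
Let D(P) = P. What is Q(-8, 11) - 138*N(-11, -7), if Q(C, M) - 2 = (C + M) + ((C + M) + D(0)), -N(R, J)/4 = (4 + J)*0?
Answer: 8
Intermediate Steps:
N(R, J) = 0 (N(R, J) = -4*(4 + J)*0 = -4*0 = 0)
Q(C, M) = 2 + 2*C + 2*M (Q(C, M) = 2 + ((C + M) + ((C + M) + 0)) = 2 + ((C + M) + (C + M)) = 2 + (2*C + 2*M) = 2 + 2*C + 2*M)
Q(-8, 11) - 138*N(-11, -7) = (2 + 2*(-8) + 2*11) - 138*0 = (2 - 16 + 22) + 0 = 8 + 0 = 8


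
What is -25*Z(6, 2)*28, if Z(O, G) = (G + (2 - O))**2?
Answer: -2800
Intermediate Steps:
Z(O, G) = (2 + G - O)**2
-25*Z(6, 2)*28 = -25*(2 + 2 - 1*6)**2*28 = -25*(2 + 2 - 6)**2*28 = -25*(-2)**2*28 = -25*4*28 = -100*28 = -2800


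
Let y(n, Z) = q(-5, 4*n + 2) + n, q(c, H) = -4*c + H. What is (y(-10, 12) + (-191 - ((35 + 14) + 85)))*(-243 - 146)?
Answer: 137317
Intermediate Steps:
q(c, H) = H - 4*c
y(n, Z) = 22 + 5*n (y(n, Z) = ((4*n + 2) - 4*(-5)) + n = ((2 + 4*n) + 20) + n = (22 + 4*n) + n = 22 + 5*n)
(y(-10, 12) + (-191 - ((35 + 14) + 85)))*(-243 - 146) = ((22 + 5*(-10)) + (-191 - ((35 + 14) + 85)))*(-243 - 146) = ((22 - 50) + (-191 - (49 + 85)))*(-389) = (-28 + (-191 - 1*134))*(-389) = (-28 + (-191 - 134))*(-389) = (-28 - 325)*(-389) = -353*(-389) = 137317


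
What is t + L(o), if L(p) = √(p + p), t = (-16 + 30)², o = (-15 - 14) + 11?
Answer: 196 + 6*I ≈ 196.0 + 6.0*I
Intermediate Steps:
o = -18 (o = -29 + 11 = -18)
t = 196 (t = 14² = 196)
L(p) = √2*√p (L(p) = √(2*p) = √2*√p)
t + L(o) = 196 + √2*√(-18) = 196 + √2*(3*I*√2) = 196 + 6*I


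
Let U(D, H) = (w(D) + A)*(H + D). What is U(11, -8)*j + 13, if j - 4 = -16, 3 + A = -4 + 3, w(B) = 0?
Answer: 157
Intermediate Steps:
A = -4 (A = -3 + (-4 + 3) = -3 - 1 = -4)
j = -12 (j = 4 - 16 = -12)
U(D, H) = -4*D - 4*H (U(D, H) = (0 - 4)*(H + D) = -4*(D + H) = -4*D - 4*H)
U(11, -8)*j + 13 = (-4*11 - 4*(-8))*(-12) + 13 = (-44 + 32)*(-12) + 13 = -12*(-12) + 13 = 144 + 13 = 157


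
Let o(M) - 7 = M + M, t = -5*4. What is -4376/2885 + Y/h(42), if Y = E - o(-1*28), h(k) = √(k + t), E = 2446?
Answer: -4376/2885 + 2495*√22/22 ≈ 530.42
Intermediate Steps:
t = -20
o(M) = 7 + 2*M (o(M) = 7 + (M + M) = 7 + 2*M)
h(k) = √(-20 + k) (h(k) = √(k - 20) = √(-20 + k))
Y = 2495 (Y = 2446 - (7 + 2*(-1*28)) = 2446 - (7 + 2*(-28)) = 2446 - (7 - 56) = 2446 - 1*(-49) = 2446 + 49 = 2495)
-4376/2885 + Y/h(42) = -4376/2885 + 2495/(√(-20 + 42)) = -4376*1/2885 + 2495/(√22) = -4376/2885 + 2495*(√22/22) = -4376/2885 + 2495*√22/22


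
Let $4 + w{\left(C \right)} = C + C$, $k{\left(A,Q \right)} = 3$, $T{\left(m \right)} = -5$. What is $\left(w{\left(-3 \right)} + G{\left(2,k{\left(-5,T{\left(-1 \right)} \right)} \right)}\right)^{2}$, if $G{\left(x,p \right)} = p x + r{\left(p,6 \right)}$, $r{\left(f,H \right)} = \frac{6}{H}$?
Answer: $9$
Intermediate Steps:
$G{\left(x,p \right)} = 1 + p x$ ($G{\left(x,p \right)} = p x + \frac{6}{6} = p x + 6 \cdot \frac{1}{6} = p x + 1 = 1 + p x$)
$w{\left(C \right)} = -4 + 2 C$ ($w{\left(C \right)} = -4 + \left(C + C\right) = -4 + 2 C$)
$\left(w{\left(-3 \right)} + G{\left(2,k{\left(-5,T{\left(-1 \right)} \right)} \right)}\right)^{2} = \left(\left(-4 + 2 \left(-3\right)\right) + \left(1 + 3 \cdot 2\right)\right)^{2} = \left(\left(-4 - 6\right) + \left(1 + 6\right)\right)^{2} = \left(-10 + 7\right)^{2} = \left(-3\right)^{2} = 9$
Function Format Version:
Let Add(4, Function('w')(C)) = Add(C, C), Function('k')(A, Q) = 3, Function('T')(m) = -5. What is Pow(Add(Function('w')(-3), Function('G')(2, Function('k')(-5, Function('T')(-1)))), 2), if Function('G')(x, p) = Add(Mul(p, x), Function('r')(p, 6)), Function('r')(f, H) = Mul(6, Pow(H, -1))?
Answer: 9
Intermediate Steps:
Function('G')(x, p) = Add(1, Mul(p, x)) (Function('G')(x, p) = Add(Mul(p, x), Mul(6, Pow(6, -1))) = Add(Mul(p, x), Mul(6, Rational(1, 6))) = Add(Mul(p, x), 1) = Add(1, Mul(p, x)))
Function('w')(C) = Add(-4, Mul(2, C)) (Function('w')(C) = Add(-4, Add(C, C)) = Add(-4, Mul(2, C)))
Pow(Add(Function('w')(-3), Function('G')(2, Function('k')(-5, Function('T')(-1)))), 2) = Pow(Add(Add(-4, Mul(2, -3)), Add(1, Mul(3, 2))), 2) = Pow(Add(Add(-4, -6), Add(1, 6)), 2) = Pow(Add(-10, 7), 2) = Pow(-3, 2) = 9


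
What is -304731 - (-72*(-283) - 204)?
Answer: -324903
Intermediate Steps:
-304731 - (-72*(-283) - 204) = -304731 - (20376 - 204) = -304731 - 1*20172 = -304731 - 20172 = -324903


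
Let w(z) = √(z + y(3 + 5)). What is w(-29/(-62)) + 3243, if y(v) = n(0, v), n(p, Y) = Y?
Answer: 3243 + 5*√1302/62 ≈ 3245.9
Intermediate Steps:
y(v) = v
w(z) = √(8 + z) (w(z) = √(z + (3 + 5)) = √(z + 8) = √(8 + z))
w(-29/(-62)) + 3243 = √(8 - 29/(-62)) + 3243 = √(8 - 29*(-1/62)) + 3243 = √(8 + 29/62) + 3243 = √(525/62) + 3243 = 5*√1302/62 + 3243 = 3243 + 5*√1302/62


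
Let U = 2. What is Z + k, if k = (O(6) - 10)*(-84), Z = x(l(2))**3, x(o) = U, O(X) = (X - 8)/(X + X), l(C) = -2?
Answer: 862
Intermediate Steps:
O(X) = (-8 + X)/(2*X) (O(X) = (-8 + X)/((2*X)) = (-8 + X)*(1/(2*X)) = (-8 + X)/(2*X))
x(o) = 2
Z = 8 (Z = 2**3 = 8)
k = 854 (k = ((1/2)*(-8 + 6)/6 - 10)*(-84) = ((1/2)*(1/6)*(-2) - 10)*(-84) = (-1/6 - 10)*(-84) = -61/6*(-84) = 854)
Z + k = 8 + 854 = 862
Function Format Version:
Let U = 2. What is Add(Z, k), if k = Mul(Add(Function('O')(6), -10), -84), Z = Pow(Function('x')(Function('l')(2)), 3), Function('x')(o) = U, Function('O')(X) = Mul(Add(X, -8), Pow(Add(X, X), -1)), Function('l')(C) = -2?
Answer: 862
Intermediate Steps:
Function('O')(X) = Mul(Rational(1, 2), Pow(X, -1), Add(-8, X)) (Function('O')(X) = Mul(Add(-8, X), Pow(Mul(2, X), -1)) = Mul(Add(-8, X), Mul(Rational(1, 2), Pow(X, -1))) = Mul(Rational(1, 2), Pow(X, -1), Add(-8, X)))
Function('x')(o) = 2
Z = 8 (Z = Pow(2, 3) = 8)
k = 854 (k = Mul(Add(Mul(Rational(1, 2), Pow(6, -1), Add(-8, 6)), -10), -84) = Mul(Add(Mul(Rational(1, 2), Rational(1, 6), -2), -10), -84) = Mul(Add(Rational(-1, 6), -10), -84) = Mul(Rational(-61, 6), -84) = 854)
Add(Z, k) = Add(8, 854) = 862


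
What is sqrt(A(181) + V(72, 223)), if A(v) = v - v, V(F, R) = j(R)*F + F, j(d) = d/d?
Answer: 12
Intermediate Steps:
j(d) = 1
V(F, R) = 2*F (V(F, R) = 1*F + F = F + F = 2*F)
A(v) = 0
sqrt(A(181) + V(72, 223)) = sqrt(0 + 2*72) = sqrt(0 + 144) = sqrt(144) = 12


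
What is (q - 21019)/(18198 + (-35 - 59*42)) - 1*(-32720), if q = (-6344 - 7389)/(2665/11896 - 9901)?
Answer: 60443585873632979/1847373512235 ≈ 32719.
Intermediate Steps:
q = 163367768/117779631 (q = -13733/(2665*(1/11896) - 9901) = -13733/(2665/11896 - 9901) = -13733/(-117779631/11896) = -13733*(-11896/117779631) = 163367768/117779631 ≈ 1.3871)
(q - 21019)/(18198 + (-35 - 59*42)) - 1*(-32720) = (163367768/117779631 - 21019)/(18198 + (-35 - 59*42)) - 1*(-32720) = -2475446696221/(117779631*(18198 + (-35 - 2478))) + 32720 = -2475446696221/(117779631*(18198 - 2513)) + 32720 = -2475446696221/117779631/15685 + 32720 = -2475446696221/117779631*1/15685 + 32720 = -2475446696221/1847373512235 + 32720 = 60443585873632979/1847373512235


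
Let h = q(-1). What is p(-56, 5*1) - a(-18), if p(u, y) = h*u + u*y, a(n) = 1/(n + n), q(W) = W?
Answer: -8063/36 ≈ -223.97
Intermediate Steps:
a(n) = 1/(2*n)
h = -1
p(u, y) = -u + u*y
p(-56, 5*1) - a(-18) = -56*(-1 + 5*1) - 1/(2*(-18)) = -56*(-1 + 5) - (-1)/(2*18) = -56*4 - 1*(-1/36) = -224 + 1/36 = -8063/36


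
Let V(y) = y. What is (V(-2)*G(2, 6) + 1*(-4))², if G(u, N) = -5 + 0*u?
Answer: 36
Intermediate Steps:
G(u, N) = -5 (G(u, N) = -5 + 0 = -5)
(V(-2)*G(2, 6) + 1*(-4))² = (-2*(-5) + 1*(-4))² = (10 - 4)² = 6² = 36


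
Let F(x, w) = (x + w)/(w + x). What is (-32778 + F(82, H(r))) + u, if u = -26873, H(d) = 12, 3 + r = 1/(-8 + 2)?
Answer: -59650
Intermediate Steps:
r = -19/6 (r = -3 + 1/(-8 + 2) = -3 + 1/(-6) = -3 - ⅙ = -19/6 ≈ -3.1667)
F(x, w) = 1 (F(x, w) = (w + x)/(w + x) = 1)
(-32778 + F(82, H(r))) + u = (-32778 + 1) - 26873 = -32777 - 26873 = -59650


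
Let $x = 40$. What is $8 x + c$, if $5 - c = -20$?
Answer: $345$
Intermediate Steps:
$c = 25$ ($c = 5 - -20 = 5 + 20 = 25$)
$8 x + c = 8 \cdot 40 + 25 = 320 + 25 = 345$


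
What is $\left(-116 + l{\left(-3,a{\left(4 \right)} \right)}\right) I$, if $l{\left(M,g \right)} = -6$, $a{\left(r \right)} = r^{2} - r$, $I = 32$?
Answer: $-3904$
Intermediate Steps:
$\left(-116 + l{\left(-3,a{\left(4 \right)} \right)}\right) I = \left(-116 - 6\right) 32 = \left(-122\right) 32 = -3904$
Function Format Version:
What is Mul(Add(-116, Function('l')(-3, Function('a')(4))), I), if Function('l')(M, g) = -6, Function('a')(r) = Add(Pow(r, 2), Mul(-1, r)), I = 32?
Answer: -3904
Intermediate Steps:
Mul(Add(-116, Function('l')(-3, Function('a')(4))), I) = Mul(Add(-116, -6), 32) = Mul(-122, 32) = -3904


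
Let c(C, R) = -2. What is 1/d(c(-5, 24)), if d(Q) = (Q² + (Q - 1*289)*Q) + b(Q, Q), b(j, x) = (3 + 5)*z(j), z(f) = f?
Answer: 1/570 ≈ 0.0017544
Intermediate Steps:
b(j, x) = 8*j (b(j, x) = (3 + 5)*j = 8*j)
d(Q) = Q² + 8*Q + Q*(-289 + Q) (d(Q) = (Q² + (Q - 1*289)*Q) + 8*Q = (Q² + (Q - 289)*Q) + 8*Q = (Q² + (-289 + Q)*Q) + 8*Q = (Q² + Q*(-289 + Q)) + 8*Q = Q² + 8*Q + Q*(-289 + Q))
1/d(c(-5, 24)) = 1/(-2*(-281 + 2*(-2))) = 1/(-2*(-281 - 4)) = 1/(-2*(-285)) = 1/570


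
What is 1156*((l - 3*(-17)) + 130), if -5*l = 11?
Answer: 1033464/5 ≈ 2.0669e+5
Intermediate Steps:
l = -11/5 (l = -1/5*11 = -11/5 ≈ -2.2000)
1156*((l - 3*(-17)) + 130) = 1156*((-11/5 - 3*(-17)) + 130) = 1156*((-11/5 + 51) + 130) = 1156*(244/5 + 130) = 1156*(894/5) = 1033464/5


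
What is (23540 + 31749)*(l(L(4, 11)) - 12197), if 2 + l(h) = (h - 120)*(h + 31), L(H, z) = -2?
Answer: -870082993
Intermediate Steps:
l(h) = -2 + (-120 + h)*(31 + h) (l(h) = -2 + (h - 120)*(h + 31) = -2 + (-120 + h)*(31 + h))
(23540 + 31749)*(l(L(4, 11)) - 12197) = (23540 + 31749)*((-3722 + (-2)² - 89*(-2)) - 12197) = 55289*((-3722 + 4 + 178) - 12197) = 55289*(-3540 - 12197) = 55289*(-15737) = -870082993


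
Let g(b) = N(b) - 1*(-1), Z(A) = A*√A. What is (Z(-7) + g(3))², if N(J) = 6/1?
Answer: 49*(1 - I*√7)² ≈ -294.0 - 259.28*I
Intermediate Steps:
N(J) = 6 (N(J) = 6*1 = 6)
Z(A) = A^(3/2)
g(b) = 7 (g(b) = 6 - 1*(-1) = 6 + 1 = 7)
(Z(-7) + g(3))² = ((-7)^(3/2) + 7)² = (-7*I*√7 + 7)² = (7 - 7*I*√7)²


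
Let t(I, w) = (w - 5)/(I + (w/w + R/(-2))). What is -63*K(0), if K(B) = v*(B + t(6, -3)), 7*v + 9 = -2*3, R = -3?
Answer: -2160/17 ≈ -127.06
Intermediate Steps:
t(I, w) = (-5 + w)/(5/2 + I) (t(I, w) = (w - 5)/(I + (w/w - 3/(-2))) = (-5 + w)/(I + (1 - 3*(-1/2))) = (-5 + w)/(I + (1 + 3/2)) = (-5 + w)/(I + 5/2) = (-5 + w)/(5/2 + I))
v = -15/7 (v = -9/7 + (-2*3)/7 = -9/7 + (1/7)*(-6) = -9/7 - 6/7 = -15/7 ≈ -2.1429)
K(B) = 240/119 - 15*B/7 (K(B) = -15*(B + 2*(-5 - 3)/(5 + 2*6))/7 = -15*(B + 2*(-8)/(5 + 12))/7 = -15*(B + 2*(-8)/17)/7 = -15*(B + 2*(1/17)*(-8))/7 = -15*(B - 16/17)/7 = -15*(-16/17 + B)/7 = 240/119 - 15*B/7)
-63*K(0) = -63*(240/119 - 15/7*0) = -63*(240/119 + 0) = -63*240/119 = -2160/17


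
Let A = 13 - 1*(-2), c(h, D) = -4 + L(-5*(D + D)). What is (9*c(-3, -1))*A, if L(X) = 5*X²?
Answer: 66960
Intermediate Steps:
c(h, D) = -4 + 500*D² (c(h, D) = -4 + 5*(-5*(D + D))² = -4 + 5*(-10*D)² = -4 + 5*(100*D²) = -4 + 500*D²)
A = 15 (A = 13 + 2 = 15)
(9*c(-3, -1))*A = (9*(-4 + 500*(-1)²))*15 = (9*(-4 + 500*1))*15 = (9*(-4 + 500))*15 = (9*496)*15 = 4464*15 = 66960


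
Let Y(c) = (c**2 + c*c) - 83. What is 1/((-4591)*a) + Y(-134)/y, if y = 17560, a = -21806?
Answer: 1793444716697/878977617880 ≈ 2.0404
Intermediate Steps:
Y(c) = -83 + 2*c**2 (Y(c) = (c**2 + c**2) - 83 = 2*c**2 - 83 = -83 + 2*c**2)
1/((-4591)*a) + Y(-134)/y = 1/(-4591*(-21806)) + (-83 + 2*(-134)**2)/17560 = -1/4591*(-1/21806) + (-83 + 2*17956)*(1/17560) = 1/100111346 + (-83 + 35912)*(1/17560) = 1/100111346 + 35829*(1/17560) = 1/100111346 + 35829/17560 = 1793444716697/878977617880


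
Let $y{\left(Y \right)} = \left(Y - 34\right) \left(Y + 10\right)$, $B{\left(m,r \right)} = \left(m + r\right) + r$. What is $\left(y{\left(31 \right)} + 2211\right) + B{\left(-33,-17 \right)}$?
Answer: $2021$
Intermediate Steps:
$B{\left(m,r \right)} = m + 2 r$
$y{\left(Y \right)} = \left(-34 + Y\right) \left(10 + Y\right)$
$\left(y{\left(31 \right)} + 2211\right) + B{\left(-33,-17 \right)} = \left(\left(-340 + 31^{2} - 744\right) + 2211\right) + \left(-33 + 2 \left(-17\right)\right) = \left(\left(-340 + 961 - 744\right) + 2211\right) - 67 = \left(-123 + 2211\right) - 67 = 2088 - 67 = 2021$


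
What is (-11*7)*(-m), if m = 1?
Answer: 77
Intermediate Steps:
(-11*7)*(-m) = (-11*7)*(-1*1) = -77*(-1) = 77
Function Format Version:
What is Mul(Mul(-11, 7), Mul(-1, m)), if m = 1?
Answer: 77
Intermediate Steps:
Mul(Mul(-11, 7), Mul(-1, m)) = Mul(Mul(-11, 7), Mul(-1, 1)) = Mul(-77, -1) = 77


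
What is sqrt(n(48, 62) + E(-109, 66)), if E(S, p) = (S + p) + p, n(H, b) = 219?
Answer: 11*sqrt(2) ≈ 15.556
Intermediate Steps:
E(S, p) = S + 2*p
sqrt(n(48, 62) + E(-109, 66)) = sqrt(219 + (-109 + 2*66)) = sqrt(219 + (-109 + 132)) = sqrt(219 + 23) = sqrt(242) = 11*sqrt(2)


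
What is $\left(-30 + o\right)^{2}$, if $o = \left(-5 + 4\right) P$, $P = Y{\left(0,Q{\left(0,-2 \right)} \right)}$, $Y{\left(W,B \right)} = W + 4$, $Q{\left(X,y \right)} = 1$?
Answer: $1156$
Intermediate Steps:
$Y{\left(W,B \right)} = 4 + W$
$P = 4$ ($P = 4 + 0 = 4$)
$o = -4$ ($o = \left(-5 + 4\right) 4 = \left(-1\right) 4 = -4$)
$\left(-30 + o\right)^{2} = \left(-30 - 4\right)^{2} = \left(-34\right)^{2} = 1156$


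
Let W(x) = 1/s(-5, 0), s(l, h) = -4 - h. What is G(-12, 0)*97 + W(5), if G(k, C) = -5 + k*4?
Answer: -20565/4 ≈ -5141.3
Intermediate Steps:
G(k, C) = -5 + 4*k
W(x) = -¼ (W(x) = 1/(-4 - 1*0) = 1/(-4 + 0) = 1/(-4) = -¼)
G(-12, 0)*97 + W(5) = (-5 + 4*(-12))*97 - ¼ = (-5 - 48)*97 - ¼ = -53*97 - ¼ = -5141 - ¼ = -20565/4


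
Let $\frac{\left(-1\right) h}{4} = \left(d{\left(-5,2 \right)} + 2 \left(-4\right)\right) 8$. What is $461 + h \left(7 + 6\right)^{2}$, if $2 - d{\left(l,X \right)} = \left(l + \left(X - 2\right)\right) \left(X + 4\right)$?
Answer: $-129331$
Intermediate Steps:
$d{\left(l,X \right)} = 2 - \left(4 + X\right) \left(-2 + X + l\right)$ ($d{\left(l,X \right)} = 2 - \left(l + \left(X - 2\right)\right) \left(X + 4\right) = 2 - \left(l + \left(X - 2\right)\right) \left(4 + X\right) = 2 - \left(l + \left(-2 + X\right)\right) \left(4 + X\right) = 2 - \left(-2 + X + l\right) \left(4 + X\right) = 2 - \left(4 + X\right) \left(-2 + X + l\right)$)
$h = -768$ ($h = - 4 \left(\left(10 - 2^{2} - -20 - 4 - 2 \left(-5\right)\right) + 2 \left(-4\right)\right) 8 = - 4 \left(\left(10 - 4 + 20 - 4 + 10\right) - 8\right) 8 = - 4 \left(32 - 8\right) 8 = - 4 \cdot 24 \cdot 8 = \left(-4\right) 192 = -768$)
$461 + h \left(7 + 6\right)^{2} = 461 - 768 \left(7 + 6\right)^{2} = 461 - 768 \cdot 13^{2} = 461 - 129792 = -129331$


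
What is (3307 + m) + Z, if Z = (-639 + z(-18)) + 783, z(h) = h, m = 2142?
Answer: 5575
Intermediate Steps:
Z = 126 (Z = (-639 - 18) + 783 = -657 + 783 = 126)
(3307 + m) + Z = (3307 + 2142) + 126 = 5449 + 126 = 5575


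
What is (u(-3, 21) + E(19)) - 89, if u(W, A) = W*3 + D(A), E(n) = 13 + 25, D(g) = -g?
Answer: -81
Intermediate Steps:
E(n) = 38
u(W, A) = -A + 3*W (u(W, A) = W*3 - A = 3*W - A = -A + 3*W)
(u(-3, 21) + E(19)) - 89 = ((-1*21 + 3*(-3)) + 38) - 89 = ((-21 - 9) + 38) - 89 = (-30 + 38) - 89 = 8 - 89 = -81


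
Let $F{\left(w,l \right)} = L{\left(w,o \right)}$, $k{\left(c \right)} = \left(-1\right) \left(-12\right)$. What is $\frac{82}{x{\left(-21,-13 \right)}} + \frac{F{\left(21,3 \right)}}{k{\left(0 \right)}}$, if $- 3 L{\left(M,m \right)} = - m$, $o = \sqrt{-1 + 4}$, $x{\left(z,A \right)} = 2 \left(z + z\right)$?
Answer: $- \frac{41}{42} + \frac{\sqrt{3}}{36} \approx -0.92808$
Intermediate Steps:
$x{\left(z,A \right)} = 4 z$ ($x{\left(z,A \right)} = 2 \cdot 2 z = 4 z$)
$k{\left(c \right)} = 12$
$o = \sqrt{3} \approx 1.732$
$L{\left(M,m \right)} = \frac{m}{3}$ ($L{\left(M,m \right)} = - \frac{\left(-1\right) m}{3} = \frac{m}{3}$)
$F{\left(w,l \right)} = \frac{\sqrt{3}}{3}$
$\frac{82}{x{\left(-21,-13 \right)}} + \frac{F{\left(21,3 \right)}}{k{\left(0 \right)}} = \frac{82}{4 \left(-21\right)} + \frac{\frac{1}{3} \sqrt{3}}{12} = \frac{82}{-84} + \frac{\sqrt{3}}{3} \cdot \frac{1}{12} = 82 \left(- \frac{1}{84}\right) + \frac{\sqrt{3}}{36} = - \frac{41}{42} + \frac{\sqrt{3}}{36}$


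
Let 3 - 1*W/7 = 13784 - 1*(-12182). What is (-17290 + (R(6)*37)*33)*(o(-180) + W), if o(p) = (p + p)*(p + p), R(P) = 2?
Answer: 774189568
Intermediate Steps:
o(p) = 4*p² (o(p) = (2*p)*(2*p) = 4*p²)
W = -181741 (W = 21 - 7*(13784 - 1*(-12182)) = 21 - 7*(13784 + 12182) = 21 - 7*25966 = 21 - 181762 = -181741)
(-17290 + (R(6)*37)*33)*(o(-180) + W) = (-17290 + (2*37)*33)*(4*(-180)² - 181741) = (-17290 + 74*33)*(4*32400 - 181741) = (-17290 + 2442)*(129600 - 181741) = -14848*(-52141) = 774189568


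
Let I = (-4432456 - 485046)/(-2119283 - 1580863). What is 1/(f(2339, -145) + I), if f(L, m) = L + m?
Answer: 1850073/4061518913 ≈ 0.00045551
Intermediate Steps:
I = 2458751/1850073 (I = -4917502/(-3700146) = -4917502*(-1/3700146) = 2458751/1850073 ≈ 1.3290)
1/(f(2339, -145) + I) = 1/((2339 - 145) + 2458751/1850073) = 1/(2194 + 2458751/1850073) = 1/(4061518913/1850073) = 1850073/4061518913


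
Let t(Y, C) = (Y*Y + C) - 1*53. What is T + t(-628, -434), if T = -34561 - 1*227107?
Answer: 132229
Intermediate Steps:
t(Y, C) = -53 + C + Y² (t(Y, C) = (Y² + C) - 53 = (C + Y²) - 53 = -53 + C + Y²)
T = -261668 (T = -34561 - 227107 = -261668)
T + t(-628, -434) = -261668 + (-53 - 434 + (-628)²) = -261668 + (-53 - 434 + 394384) = -261668 + 393897 = 132229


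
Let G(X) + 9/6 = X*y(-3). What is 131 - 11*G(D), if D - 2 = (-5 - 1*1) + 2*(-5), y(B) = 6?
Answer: 2143/2 ≈ 1071.5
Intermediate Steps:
D = -14 (D = 2 + ((-5 - 1*1) + 2*(-5)) = 2 + ((-5 - 1) - 10) = 2 + (-6 - 10) = 2 - 16 = -14)
G(X) = -3/2 + 6*X (G(X) = -3/2 + X*6 = -3/2 + 6*X)
131 - 11*G(D) = 131 - 11*(-3/2 + 6*(-14)) = 131 - 11*(-3/2 - 84) = 131 - 11*(-171/2) = 131 + 1881/2 = 2143/2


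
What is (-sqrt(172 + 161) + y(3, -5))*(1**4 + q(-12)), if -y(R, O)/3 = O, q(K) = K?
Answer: -165 + 33*sqrt(37) ≈ 35.731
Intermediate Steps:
y(R, O) = -3*O
(-sqrt(172 + 161) + y(3, -5))*(1**4 + q(-12)) = (-sqrt(172 + 161) - 3*(-5))*(1**4 - 12) = (-sqrt(333) + 15)*(1 - 12) = (-3*sqrt(37) + 15)*(-11) = (15 - 3*sqrt(37))*(-11) = -165 + 33*sqrt(37)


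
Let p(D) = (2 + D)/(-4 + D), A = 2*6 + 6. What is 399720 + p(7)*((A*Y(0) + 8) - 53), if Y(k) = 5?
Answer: 399855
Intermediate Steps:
A = 18 (A = 12 + 6 = 18)
p(D) = (2 + D)/(-4 + D)
399720 + p(7)*((A*Y(0) + 8) - 53) = 399720 + ((2 + 7)/(-4 + 7))*((18*5 + 8) - 53) = 399720 + (9/3)*((90 + 8) - 53) = 399720 + ((⅓)*9)*(98 - 53) = 399720 + 3*45 = 399720 + 135 = 399855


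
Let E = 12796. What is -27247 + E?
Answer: -14451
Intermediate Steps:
-27247 + E = -27247 + 12796 = -14451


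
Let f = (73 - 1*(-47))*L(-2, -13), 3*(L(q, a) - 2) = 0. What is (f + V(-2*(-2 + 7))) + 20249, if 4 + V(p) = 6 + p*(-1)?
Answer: 20501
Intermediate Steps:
L(q, a) = 2 (L(q, a) = 2 + (⅓)*0 = 2 + 0 = 2)
f = 240 (f = (73 - 1*(-47))*2 = (73 + 47)*2 = 120*2 = 240)
V(p) = 2 - p (V(p) = -4 + (6 + p*(-1)) = -4 + (6 - p) = 2 - p)
(f + V(-2*(-2 + 7))) + 20249 = (240 + (2 - (-2)*(-2 + 7))) + 20249 = (240 + (2 - (-2)*5)) + 20249 = (240 + (2 - 1*(-10))) + 20249 = (240 + (2 + 10)) + 20249 = (240 + 12) + 20249 = 252 + 20249 = 20501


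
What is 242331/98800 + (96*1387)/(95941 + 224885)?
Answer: 15150250501/5282934800 ≈ 2.8678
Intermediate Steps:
242331/98800 + (96*1387)/(95941 + 224885) = 242331*(1/98800) + 133152/320826 = 242331/98800 + 133152*(1/320826) = 242331/98800 + 22192/53471 = 15150250501/5282934800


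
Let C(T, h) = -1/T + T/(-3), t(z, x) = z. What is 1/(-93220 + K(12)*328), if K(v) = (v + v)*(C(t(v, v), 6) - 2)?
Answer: -1/141108 ≈ -7.0868e-6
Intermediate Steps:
C(T, h) = -1/T - T/3 (C(T, h) = -1/T + T*(-⅓) = -1/T - T/3)
K(v) = 2*v*(-2 - 1/v - v/3) (K(v) = (v + v)*((-1/v - v/3) - 2) = (2*v)*(-2 - 1/v - v/3) = 2*v*(-2 - 1/v - v/3))
1/(-93220 + K(12)*328) = 1/(-93220 + (-2 - ⅔*12*(6 + 12))*328) = 1/(-93220 + (-2 - ⅔*12*18)*328) = 1/(-93220 + (-2 - 144)*328) = 1/(-93220 - 146*328) = 1/(-93220 - 47888) = 1/(-141108) = -1/141108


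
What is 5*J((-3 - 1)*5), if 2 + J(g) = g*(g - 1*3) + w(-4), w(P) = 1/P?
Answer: 9155/4 ≈ 2288.8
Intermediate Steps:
J(g) = -9/4 + g*(-3 + g) (J(g) = -2 + (g*(g - 1*3) + 1/(-4)) = -2 + (g*(g - 3) - ¼) = -2 + (g*(-3 + g) - ¼) = -2 + (-¼ + g*(-3 + g)) = -9/4 + g*(-3 + g))
5*J((-3 - 1)*5) = 5*(-9/4 + ((-3 - 1)*5)² - 3*(-3 - 1)*5) = 5*(-9/4 + (-4*5)² - (-12)*5) = 5*(-9/4 + (-20)² - 3*(-20)) = 5*(-9/4 + 400 + 60) = 5*(1831/4) = 9155/4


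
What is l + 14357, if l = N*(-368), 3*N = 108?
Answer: 1109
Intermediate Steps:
N = 36 (N = (⅓)*108 = 36)
l = -13248 (l = 36*(-368) = -13248)
l + 14357 = -13248 + 14357 = 1109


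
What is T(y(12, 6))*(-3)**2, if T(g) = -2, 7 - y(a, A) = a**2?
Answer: -18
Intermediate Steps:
y(a, A) = 7 - a**2
T(y(12, 6))*(-3)**2 = -2*(-3)**2 = -2*9 = -18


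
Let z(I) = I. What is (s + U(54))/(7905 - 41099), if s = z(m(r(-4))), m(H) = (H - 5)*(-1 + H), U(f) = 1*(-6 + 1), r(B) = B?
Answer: -20/16597 ≈ -0.0012050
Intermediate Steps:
U(f) = -5 (U(f) = 1*(-5) = -5)
m(H) = (-1 + H)*(-5 + H) (m(H) = (-5 + H)*(-1 + H) = (-1 + H)*(-5 + H))
s = 45 (s = 5 + (-4)² - 6*(-4) = 5 + 16 + 24 = 45)
(s + U(54))/(7905 - 41099) = (45 - 5)/(7905 - 41099) = 40/(-33194) = 40*(-1/33194) = -20/16597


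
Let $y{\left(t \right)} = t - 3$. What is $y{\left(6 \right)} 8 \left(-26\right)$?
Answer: $-624$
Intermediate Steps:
$y{\left(t \right)} = -3 + t$ ($y{\left(t \right)} = t - 3 = -3 + t$)
$y{\left(6 \right)} 8 \left(-26\right) = \left(-3 + 6\right) 8 \left(-26\right) = 3 \cdot 8 \left(-26\right) = 24 \left(-26\right) = -624$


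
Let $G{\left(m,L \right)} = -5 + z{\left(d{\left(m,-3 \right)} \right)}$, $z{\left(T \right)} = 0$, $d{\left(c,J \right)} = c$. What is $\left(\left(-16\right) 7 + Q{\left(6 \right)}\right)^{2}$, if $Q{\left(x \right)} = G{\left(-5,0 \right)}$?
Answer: $13689$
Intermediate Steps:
$G{\left(m,L \right)} = -5$ ($G{\left(m,L \right)} = -5 + 0 = -5$)
$Q{\left(x \right)} = -5$
$\left(\left(-16\right) 7 + Q{\left(6 \right)}\right)^{2} = \left(\left(-16\right) 7 - 5\right)^{2} = \left(-112 - 5\right)^{2} = \left(-117\right)^{2} = 13689$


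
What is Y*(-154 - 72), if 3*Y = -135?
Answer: 10170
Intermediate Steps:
Y = -45 (Y = (⅓)*(-135) = -45)
Y*(-154 - 72) = -45*(-154 - 72) = -45*(-226) = 10170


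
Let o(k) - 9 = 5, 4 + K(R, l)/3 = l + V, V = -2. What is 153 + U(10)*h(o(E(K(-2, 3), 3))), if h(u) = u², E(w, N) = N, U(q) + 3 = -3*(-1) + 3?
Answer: 741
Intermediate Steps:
K(R, l) = -18 + 3*l (K(R, l) = -12 + 3*(l - 2) = -12 + 3*(-2 + l) = -12 + (-6 + 3*l) = -18 + 3*l)
U(q) = 3 (U(q) = -3 + (-3*(-1) + 3) = -3 + (3 + 3) = -3 + 6 = 3)
o(k) = 14 (o(k) = 9 + 5 = 14)
153 + U(10)*h(o(E(K(-2, 3), 3))) = 153 + 3*14² = 153 + 3*196 = 153 + 588 = 741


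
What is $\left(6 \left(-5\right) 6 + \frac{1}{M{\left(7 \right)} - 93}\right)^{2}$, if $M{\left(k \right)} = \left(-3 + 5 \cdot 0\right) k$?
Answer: $\frac{421111441}{12996} \approx 32403.0$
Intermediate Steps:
$M{\left(k \right)} = - 3 k$ ($M{\left(k \right)} = \left(-3 + 0\right) k = - 3 k$)
$\left(6 \left(-5\right) 6 + \frac{1}{M{\left(7 \right)} - 93}\right)^{2} = \left(6 \left(-5\right) 6 + \frac{1}{\left(-3\right) 7 - 93}\right)^{2} = \left(\left(-30\right) 6 + \frac{1}{-21 - 93}\right)^{2} = \left(-180 + \frac{1}{-114}\right)^{2} = \left(-180 - \frac{1}{114}\right)^{2} = \left(- \frac{20521}{114}\right)^{2} = \frac{421111441}{12996}$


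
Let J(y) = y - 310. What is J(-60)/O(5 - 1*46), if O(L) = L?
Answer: 370/41 ≈ 9.0244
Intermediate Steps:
J(y) = -310 + y
J(-60)/O(5 - 1*46) = (-310 - 60)/(5 - 1*46) = -370/(5 - 46) = -370/(-41) = -370*(-1/41) = 370/41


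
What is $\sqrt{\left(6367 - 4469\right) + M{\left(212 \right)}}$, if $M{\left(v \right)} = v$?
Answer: $\sqrt{2110} \approx 45.935$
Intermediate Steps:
$\sqrt{\left(6367 - 4469\right) + M{\left(212 \right)}} = \sqrt{\left(6367 - 4469\right) + 212} = \sqrt{1898 + 212} = \sqrt{2110}$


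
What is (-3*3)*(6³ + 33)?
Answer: -2241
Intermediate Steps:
(-3*3)*(6³ + 33) = -9*(216 + 33) = -9*249 = -2241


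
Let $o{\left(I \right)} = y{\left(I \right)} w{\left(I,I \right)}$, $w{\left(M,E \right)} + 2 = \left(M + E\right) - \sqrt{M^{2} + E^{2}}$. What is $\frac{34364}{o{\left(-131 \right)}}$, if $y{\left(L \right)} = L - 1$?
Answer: $\frac{34364}{17687} - \frac{102311 \sqrt{2}}{106122} \approx 0.57947$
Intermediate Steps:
$w{\left(M,E \right)} = -2 + E + M - \sqrt{E^{2} + M^{2}}$ ($w{\left(M,E \right)} = -2 - \left(\sqrt{M^{2} + E^{2}} - E - M\right) = -2 - \left(\sqrt{E^{2} + M^{2}} - E - M\right) = -2 + \left(E + M - \sqrt{E^{2} + M^{2}}\right) = -2 + E + M - \sqrt{E^{2} + M^{2}}$)
$y{\left(L \right)} = -1 + L$
$o{\left(I \right)} = \left(-1 + I\right) \left(-2 + 2 I - \sqrt{2} \sqrt{I^{2}}\right)$ ($o{\left(I \right)} = \left(-1 + I\right) \left(-2 + I + I - \sqrt{I^{2} + I^{2}}\right) = \left(-1 + I\right) \left(-2 + I + I - \sqrt{2 I^{2}}\right) = \left(-1 + I\right) \left(-2 + I + I - \sqrt{2} \sqrt{I^{2}}\right) = \left(-1 + I\right) \left(-2 + 2 I - \sqrt{2} \sqrt{I^{2}}\right)$)
$\frac{34364}{o{\left(-131 \right)}} = \frac{34364}{\left(-1 - 131\right) \left(-2 + 2 \left(-131\right) - \sqrt{2} \sqrt{\left(-131\right)^{2}}\right)} = \frac{34364}{\left(-132\right) \left(-2 - 262 - \sqrt{2} \sqrt{17161}\right)} = \frac{34364}{\left(-132\right) \left(-2 - 262 - \sqrt{2} \cdot 131\right)} = \frac{34364}{\left(-132\right) \left(-2 - 262 - 131 \sqrt{2}\right)} = \frac{34364}{\left(-132\right) \left(-264 - 131 \sqrt{2}\right)} = \frac{34364}{34848 + 17292 \sqrt{2}}$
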